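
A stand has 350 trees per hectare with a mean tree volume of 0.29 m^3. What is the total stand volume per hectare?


V_stand = 350 * 0.29 = 101.5 m^3/ha

101.5 m^3/ha


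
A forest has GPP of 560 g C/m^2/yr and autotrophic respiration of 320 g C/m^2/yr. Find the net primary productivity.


NPP = GPP - Ra = 560 - 320 = 240 g C/m^2/yr

240 g C/m^2/yr


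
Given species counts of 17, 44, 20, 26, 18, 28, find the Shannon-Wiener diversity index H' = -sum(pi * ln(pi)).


Total N = 17 + 44 + 20 + 26 + 18 + 28 = 153
Per-species terms:
  p = 17/153 = 0.111111; ln(p) = -2.197226; p*ln(p) = 0.111111 * (-2.197226) = -0.244136
  p = 44/153 = 0.287582; ln(p) = -1.246247; p*ln(p) = 0.287582 * (-1.246247) = -0.358398
  p = 20/153 = 0.130719; ln(p) = -2.034705; p*ln(p) = 0.130719 * (-2.034705) = -0.265975
  p = 26/153 = 0.169935; ln(p) = -1.772339; p*ln(p) = 0.169935 * (-1.772339) = -0.301182
  p = 18/153 = 0.117647; ln(p) = -2.140067; p*ln(p) = 0.117647 * (-2.140067) = -0.251772
  p = 28/153 = 0.183007; ln(p) = -1.698231; p*ln(p) = 0.183007 * (-1.698231) = -0.310788
sum(p*ln(p)) = (-0.244136) + (-0.358398) + (-0.265975) + (-0.301182) + (-0.251772) + (-0.310788) = -1.732251
H' = -(-1.732251) = 1.732251 ≈ 1.7323

1.7323


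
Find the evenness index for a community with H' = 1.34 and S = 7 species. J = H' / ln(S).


ln(7) = 1.94591
J = H' / ln(S) = 1.34 / 1.94591 = 0.688624 ≈ 0.6886

0.6886


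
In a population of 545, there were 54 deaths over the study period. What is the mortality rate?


Mortality rate = 54 / 545 = 0.099083 ≈ 0.0991

0.0991


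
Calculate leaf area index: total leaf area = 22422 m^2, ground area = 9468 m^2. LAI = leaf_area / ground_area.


LAI = 22422 / 9468 = 2.3682 ≈ 2.37

2.37


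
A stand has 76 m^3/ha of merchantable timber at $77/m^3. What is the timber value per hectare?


Value = 76 * 77 = $5852/ha

$5852/ha


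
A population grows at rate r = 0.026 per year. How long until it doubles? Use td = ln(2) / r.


td = ln(2) / 0.026 = 0.693147 / 0.026 = 26.6595 ≈ 26.7 years

26.7 years


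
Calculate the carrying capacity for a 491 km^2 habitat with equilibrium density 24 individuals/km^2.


K = 24 * 491 = 11784 individuals

11784 individuals


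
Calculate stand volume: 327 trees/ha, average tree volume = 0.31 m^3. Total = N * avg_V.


V_stand = 327 * 0.31 = 101.37 ≈ 101.4 m^3/ha

101.4 m^3/ha


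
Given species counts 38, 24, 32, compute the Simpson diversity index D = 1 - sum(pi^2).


Total N = 38 + 24 + 32 = 94
Per-species terms:
  p = 38/94 = 0.404255; p^2 = 0.404255^2 = 0.163422
  p = 24/94 = 0.255319; p^2 = 0.255319^2 = 0.065188
  p = 32/94 = 0.340426; p^2 = 0.340426^2 = 0.115890
sum(p^2) = 0.163422 + 0.065188 + 0.115890 = 0.344500
D = 1 - 0.344500 = 0.655500 ≈ 0.6555

0.6555


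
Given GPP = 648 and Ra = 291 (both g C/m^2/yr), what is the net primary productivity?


NPP = GPP - Ra = 648 - 291 = 357 g C/m^2/yr

357 g C/m^2/yr


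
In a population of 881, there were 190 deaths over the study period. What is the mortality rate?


Mortality rate = 190 / 881 = 0.215664 ≈ 0.2157

0.2157


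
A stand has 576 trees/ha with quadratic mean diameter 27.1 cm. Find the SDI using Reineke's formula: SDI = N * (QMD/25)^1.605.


QMD/25 = 27.1/25 = 1.084
(1.084)^1.605 = exp(1.605 * ln(1.084)) = exp(1.605 * 0.0806579) = exp(0.129456) = 1.13821
SDI = 576 * 1.13821 = 655.609 ≈ 656

656


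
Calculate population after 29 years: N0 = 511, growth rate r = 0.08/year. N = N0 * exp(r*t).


r*t = 0.08 * 29 = 2.32
exp(2.32) = 10.1757
N = 511 * 10.1757 = 5199.78 ≈ 5200

5200


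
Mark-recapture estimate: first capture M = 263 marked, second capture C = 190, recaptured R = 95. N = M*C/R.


N = M * C / R = 263 * 190 / 95 = 49970 / 95 = 526

526 individuals


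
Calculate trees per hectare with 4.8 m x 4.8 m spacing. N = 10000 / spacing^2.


N = 10000 / 4.8^2 = 10000 / 23.04 = 434.028 ≈ 434 trees/ha

434 trees/ha


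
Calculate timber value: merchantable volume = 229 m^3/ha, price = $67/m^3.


Value = 229 * 67 = $15343/ha

$15343/ha


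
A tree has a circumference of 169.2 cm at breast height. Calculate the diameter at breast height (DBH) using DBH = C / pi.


DBH = C / pi = 169.2 / 3.141593 = 53.8580 ≈ 53.86 cm

53.86 cm


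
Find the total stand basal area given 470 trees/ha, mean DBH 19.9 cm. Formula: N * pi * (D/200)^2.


(D/200)^2 = (19.9/200)^2 = 0.0995^2 = 0.00990025
Individual BA = 3.141593 * 0.00990025 = 0.0311026 m^2
Stand BA = 470 * 0.0311026 = 14.6182 ≈ 14.62 m^2/ha

14.62 m^2/ha


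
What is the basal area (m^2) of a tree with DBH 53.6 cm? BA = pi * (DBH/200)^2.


D/200 = 53.6/200 = 0.268 m
(D/200)^2 = 0.268^2 = 0.071824
BA = 3.141593 * 0.071824 = 0.225642 ≈ 0.2256 m^2

0.2256 m^2


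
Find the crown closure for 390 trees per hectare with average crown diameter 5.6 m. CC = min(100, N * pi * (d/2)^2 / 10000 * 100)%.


(d/2)^2 = (5.6/2)^2 = 2.8^2 = 7.84
Crown area = 3.141593 * 7.84 = 24.6301 m^2
N * area / 10000 * 100 = 390 * 24.6301 / 10000 * 100 = 96.0574
CC = min(100, 96.0574) = 96.0574 ≈ 96.1%

96.1%


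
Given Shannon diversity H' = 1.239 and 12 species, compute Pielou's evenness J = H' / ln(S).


ln(12) = 2.48491
J = H' / ln(S) = 1.239 / 2.48491 = 0.498610 ≈ 0.4986

0.4986


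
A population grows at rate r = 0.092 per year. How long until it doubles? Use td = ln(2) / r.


td = ln(2) / 0.092 = 0.693147 / 0.092 = 7.53421 ≈ 7.5 years

7.5 years


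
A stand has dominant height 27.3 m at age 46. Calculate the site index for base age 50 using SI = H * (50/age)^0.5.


50/46 = 1.08696
(1.08696)^0.5 = 1.04257
SI = 27.3 * 1.04257 = 28.4622 ≈ 28.5 m

28.5 m


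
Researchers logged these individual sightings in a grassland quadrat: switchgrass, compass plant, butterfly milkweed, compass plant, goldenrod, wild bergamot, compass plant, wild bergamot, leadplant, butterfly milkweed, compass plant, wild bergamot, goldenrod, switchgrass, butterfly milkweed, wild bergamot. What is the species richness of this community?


Total individuals logged = 16
Distinct species (count of individuals): switchgrass (2), compass plant (4), butterfly milkweed (3), goldenrod (2), wild bergamot (4), leadplant (1)
Species richness = number of distinct species = 6

6


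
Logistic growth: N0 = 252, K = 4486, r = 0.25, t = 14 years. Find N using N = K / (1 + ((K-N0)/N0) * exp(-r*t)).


(K - N0)/N0 = (4486 - 252)/252 = 4234/252 = 16.8016
r*t = 0.25 * 14 = 3.5; exp(-3.5) = 0.0301974
16.8016 * 0.0301974 = 0.507365
1 + 0.507365 = 1.50737
N = 4486 / 1.50737 = 2976.04 ≈ 2976

2976


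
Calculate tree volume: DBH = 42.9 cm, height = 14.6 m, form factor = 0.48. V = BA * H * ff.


(D/200)^2 = (42.9/200)^2 = 0.2145^2 = 0.04601025
BA = 3.141593 * 0.04601025 = 0.144545 m^2
V = 0.144545 * 14.6 * 0.48 = 1.01297 ≈ 1.013 m^3

1.013 m^3


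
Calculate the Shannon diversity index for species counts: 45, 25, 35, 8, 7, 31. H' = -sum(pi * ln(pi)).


Total N = 45 + 25 + 35 + 8 + 7 + 31 = 151
Per-species terms:
  p = 45/151 = 0.298013; ln(p) = -1.210618; p*ln(p) = 0.298013 * (-1.210618) = -0.360780
  p = 25/151 = 0.165563; ln(p) = -1.798403; p*ln(p) = 0.165563 * (-1.798403) = -0.297749
  p = 35/151 = 0.231788; ln(p) = -1.461932; p*ln(p) = 0.231788 * (-1.461932) = -0.338858
  p = 8/151 = 0.052980; ln(p) = -2.937841; p*ln(p) = 0.052980 * (-2.937841) = -0.155647
  p = 7/151 = 0.046358; ln(p) = -3.071361; p*ln(p) = 0.046358 * (-3.071361) = -0.142382
  p = 31/151 = 0.205298; ln(p) = -1.583293; p*ln(p) = 0.205298 * (-1.583293) = -0.325047
sum(p*ln(p)) = (-0.360780) + (-0.297749) + (-0.338858) + (-0.155647) + (-0.142382) + (-0.325047) = -1.620463
H' = -(-1.620463) = 1.620463 ≈ 1.6205

1.6205


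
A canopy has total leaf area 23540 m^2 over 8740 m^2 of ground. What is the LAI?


LAI = 23540 / 8740 = 2.6934 ≈ 2.69

2.69


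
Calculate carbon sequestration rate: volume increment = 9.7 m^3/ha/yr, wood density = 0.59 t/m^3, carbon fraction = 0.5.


C = 9.7 * 0.59 * 0.5 = 2.8615 ≈ 2.86 t C/ha/yr

2.86 t C/ha/yr


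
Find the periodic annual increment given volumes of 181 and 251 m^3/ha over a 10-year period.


PAI = (V2 - V1) / period = (251 - 181) / 10 = 70 / 10 = 7.00 m^3/ha/yr

7.00 m^3/ha/yr


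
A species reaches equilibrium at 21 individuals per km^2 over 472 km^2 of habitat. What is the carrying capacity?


K = 21 * 472 = 9912 individuals

9912 individuals


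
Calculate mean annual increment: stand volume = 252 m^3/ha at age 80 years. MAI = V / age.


MAI = 252 / 80 = 3.15 m^3/ha/yr

3.15 m^3/ha/yr


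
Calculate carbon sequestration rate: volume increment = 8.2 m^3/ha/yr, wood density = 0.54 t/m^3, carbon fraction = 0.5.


C = 8.2 * 0.54 * 0.5 = 2.214 ≈ 2.21 t C/ha/yr

2.21 t C/ha/yr


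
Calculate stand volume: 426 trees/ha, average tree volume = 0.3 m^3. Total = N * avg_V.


V_stand = 426 * 0.3 = 127.8 m^3/ha

127.8 m^3/ha


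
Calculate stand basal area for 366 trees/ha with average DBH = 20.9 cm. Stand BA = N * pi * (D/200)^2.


(D/200)^2 = (20.9/200)^2 = 0.1045^2 = 0.01092025
Individual BA = 3.141593 * 0.01092025 = 0.0343070 m^2
Stand BA = 366 * 0.0343070 = 12.5564 ≈ 12.56 m^2/ha

12.56 m^2/ha


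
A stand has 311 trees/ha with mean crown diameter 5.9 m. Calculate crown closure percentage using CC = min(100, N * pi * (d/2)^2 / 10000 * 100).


(d/2)^2 = (5.9/2)^2 = 2.95^2 = 8.7025
Crown area = 3.141593 * 8.7025 = 27.3397 m^2
N * area / 10000 * 100 = 311 * 27.3397 / 10000 * 100 = 85.0265
CC = min(100, 85.0265) = 85.0265 ≈ 85.0%

85.0%


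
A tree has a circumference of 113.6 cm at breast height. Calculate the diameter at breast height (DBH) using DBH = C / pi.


DBH = C / pi = 113.6 / 3.141593 = 36.1600 ≈ 36.16 cm

36.16 cm


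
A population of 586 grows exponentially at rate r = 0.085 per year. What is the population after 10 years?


r*t = 0.085 * 10 = 0.85
exp(0.85) = 2.33965
N = 586 * 2.33965 = 1371.03 ≈ 1371

1371


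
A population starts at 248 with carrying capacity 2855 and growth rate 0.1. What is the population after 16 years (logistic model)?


(K - N0)/N0 = (2855 - 248)/248 = 2607/248 = 10.5121
r*t = 0.1 * 16 = 1.6; exp(-1.6) = 0.201897
10.5121 * 0.201897 = 2.12236
1 + 2.12236 = 3.12236
N = 2855 / 3.12236 = 914.372 ≈ 914

914


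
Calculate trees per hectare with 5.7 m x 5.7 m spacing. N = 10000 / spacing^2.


N = 10000 / 5.7^2 = 10000 / 32.49 = 307.787 ≈ 308 trees/ha

308 trees/ha


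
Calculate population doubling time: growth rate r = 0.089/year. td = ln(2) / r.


td = ln(2) / 0.089 = 0.693147 / 0.089 = 7.78817 ≈ 7.8 years

7.8 years


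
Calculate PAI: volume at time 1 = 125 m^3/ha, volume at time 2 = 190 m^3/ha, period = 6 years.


PAI = (V2 - V1) / period = (190 - 125) / 6 = 65 / 6 = 10.8333 ≈ 10.83 m^3/ha/yr

10.83 m^3/ha/yr


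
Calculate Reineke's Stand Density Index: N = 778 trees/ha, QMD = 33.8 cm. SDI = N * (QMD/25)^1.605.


QMD/25 = 33.8/25 = 1.352
(1.352)^1.605 = exp(1.605 * ln(1.352)) = exp(1.605 * 0.301585) = exp(0.484044) = 1.62262
SDI = 778 * 1.62262 = 1262.40 ≈ 1262

1262


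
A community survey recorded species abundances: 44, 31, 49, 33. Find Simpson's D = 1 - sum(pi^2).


Total N = 44 + 31 + 49 + 33 = 157
Per-species terms:
  p = 44/157 = 0.280255; p^2 = 0.280255^2 = 0.078543
  p = 31/157 = 0.197452; p^2 = 0.197452^2 = 0.038987
  p = 49/157 = 0.312102; p^2 = 0.312102^2 = 0.097408
  p = 33/157 = 0.210191; p^2 = 0.210191^2 = 0.044180
sum(p^2) = 0.078543 + 0.038987 + 0.097408 + 0.044180 = 0.259118
D = 1 - 0.259118 = 0.740882 ≈ 0.7409

0.7409


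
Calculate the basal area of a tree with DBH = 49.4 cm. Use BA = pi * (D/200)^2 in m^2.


D/200 = 49.4/200 = 0.247 m
(D/200)^2 = 0.247^2 = 0.061009
BA = 3.141593 * 0.061009 = 0.191665 ≈ 0.1917 m^2

0.1917 m^2


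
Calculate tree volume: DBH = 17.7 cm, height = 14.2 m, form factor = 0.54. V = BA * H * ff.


(D/200)^2 = (17.7/200)^2 = 0.0885^2 = 0.00783225
BA = 3.141593 * 0.00783225 = 0.0246057 m^2
V = 0.0246057 * 14.2 * 0.54 = 0.188677 ≈ 0.189 m^3

0.189 m^3


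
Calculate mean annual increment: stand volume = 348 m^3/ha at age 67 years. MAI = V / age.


MAI = 348 / 67 = 5.1940 ≈ 5.19 m^3/ha/yr

5.19 m^3/ha/yr


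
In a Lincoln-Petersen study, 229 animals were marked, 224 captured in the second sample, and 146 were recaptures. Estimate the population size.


N = M * C / R = 229 * 224 / 146 = 51296 / 146 = 351.34 ≈ 351

351 individuals


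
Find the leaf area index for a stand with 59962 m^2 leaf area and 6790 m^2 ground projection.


LAI = 59962 / 6790 = 8.8309 ≈ 8.83

8.83


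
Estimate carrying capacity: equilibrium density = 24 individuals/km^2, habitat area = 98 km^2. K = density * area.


K = 24 * 98 = 2352 individuals

2352 individuals


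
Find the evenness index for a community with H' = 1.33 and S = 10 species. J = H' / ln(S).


ln(10) = 2.30259
J = H' / ln(S) = 1.33 / 2.30259 = 0.577610 ≈ 0.5776

0.5776


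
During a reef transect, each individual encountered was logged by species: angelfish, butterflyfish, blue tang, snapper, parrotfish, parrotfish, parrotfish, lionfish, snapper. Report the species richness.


Total individuals logged = 9
Distinct species (count of individuals): angelfish (1), butterflyfish (1), blue tang (1), snapper (2), parrotfish (3), lionfish (1)
Species richness = number of distinct species = 6

6


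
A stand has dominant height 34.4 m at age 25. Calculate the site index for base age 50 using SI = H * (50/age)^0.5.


50/25 = 2.00000
(2.00000)^0.5 = 1.41421
SI = 34.4 * 1.41421 = 48.6488 ≈ 48.6 m

48.6 m


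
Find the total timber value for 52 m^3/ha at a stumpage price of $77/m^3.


Value = 52 * 77 = $4004/ha

$4004/ha


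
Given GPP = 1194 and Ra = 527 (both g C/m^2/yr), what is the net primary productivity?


NPP = GPP - Ra = 1194 - 527 = 667 g C/m^2/yr

667 g C/m^2/yr


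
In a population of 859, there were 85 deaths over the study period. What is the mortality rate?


Mortality rate = 85 / 859 = 0.098952 ≈ 0.0990

0.0990


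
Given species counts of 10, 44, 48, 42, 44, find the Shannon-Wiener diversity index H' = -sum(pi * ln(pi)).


Total N = 10 + 44 + 48 + 42 + 44 = 188
Per-species terms:
  p = 10/188 = 0.053191; ln(p) = -2.933866; p*ln(p) = 0.053191 * (-2.933866) = -0.156055
  p = 44/188 = 0.234043; ln(p) = -1.452250; p*ln(p) = 0.234043 * (-1.452250) = -0.339889
  p = 48/188 = 0.255319; ln(p) = -1.365242; p*ln(p) = 0.255319 * (-1.365242) = -0.348572
  p = 42/188 = 0.223404; ln(p) = -1.498773; p*ln(p) = 0.223404 * (-1.498773) = -0.334832
  p = 44/188 = 0.234043; ln(p) = -1.452250; p*ln(p) = 0.234043 * (-1.452250) = -0.339889
sum(p*ln(p)) = (-0.156055) + (-0.339889) + (-0.348572) + (-0.334832) + (-0.339889) = -1.519237
H' = -(-1.519237) = 1.519237 ≈ 1.5192

1.5192


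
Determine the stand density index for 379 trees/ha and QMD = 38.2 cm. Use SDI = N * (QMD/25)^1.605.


QMD/25 = 38.2/25 = 1.528
(1.528)^1.605 = exp(1.605 * ln(1.528)) = exp(1.605 * 0.423960) = exp(0.680456) = 1.97478
SDI = 379 * 1.97478 = 748.442 ≈ 748

748


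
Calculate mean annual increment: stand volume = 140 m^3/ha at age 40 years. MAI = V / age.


MAI = 140 / 40 = 3.50 m^3/ha/yr

3.50 m^3/ha/yr


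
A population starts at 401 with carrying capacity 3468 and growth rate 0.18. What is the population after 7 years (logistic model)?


(K - N0)/N0 = (3468 - 401)/401 = 3067/401 = 7.64838
r*t = 0.18 * 7 = 1.26; exp(-1.26) = 0.283654
7.64838 * 0.283654 = 2.16949
1 + 2.16949 = 3.16949
N = 3468 / 3.16949 = 1094.18 ≈ 1094

1094


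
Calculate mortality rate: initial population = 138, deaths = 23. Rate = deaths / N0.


Mortality rate = 23 / 138 = 0.166667 ≈ 0.1667

0.1667


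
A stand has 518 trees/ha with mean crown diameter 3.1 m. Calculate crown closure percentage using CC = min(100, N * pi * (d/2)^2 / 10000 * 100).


(d/2)^2 = (3.1/2)^2 = 1.55^2 = 2.4025
Crown area = 3.141593 * 2.4025 = 7.54768 m^2
N * area / 10000 * 100 = 518 * 7.54768 / 10000 * 100 = 39.0970
CC = min(100, 39.0970) = 39.0970 ≈ 39.1%

39.1%


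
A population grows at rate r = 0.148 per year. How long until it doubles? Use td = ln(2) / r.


td = ln(2) / 0.148 = 0.693147 / 0.148 = 4.68343 ≈ 4.7 years

4.7 years


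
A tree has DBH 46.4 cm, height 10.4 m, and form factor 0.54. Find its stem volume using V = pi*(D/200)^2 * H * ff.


(D/200)^2 = (46.4/200)^2 = 0.232^2 = 0.053824
BA = 3.141593 * 0.053824 = 0.169093 m^2
V = 0.169093 * 10.4 * 0.54 = 0.949626 ≈ 0.950 m^3

0.950 m^3


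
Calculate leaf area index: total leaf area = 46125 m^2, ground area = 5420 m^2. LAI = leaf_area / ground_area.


LAI = 46125 / 5420 = 8.5101 ≈ 8.51

8.51


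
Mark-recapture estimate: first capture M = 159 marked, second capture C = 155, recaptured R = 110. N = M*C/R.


N = M * C / R = 159 * 155 / 110 = 24645 / 110 = 224.05 ≈ 224

224 individuals


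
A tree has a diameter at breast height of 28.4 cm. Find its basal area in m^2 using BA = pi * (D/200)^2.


D/200 = 28.4/200 = 0.142 m
(D/200)^2 = 0.142^2 = 0.020164
BA = 3.141593 * 0.020164 = 0.0633471 ≈ 0.0633 m^2

0.0633 m^2


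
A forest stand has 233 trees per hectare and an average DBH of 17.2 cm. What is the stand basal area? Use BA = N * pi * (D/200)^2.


(D/200)^2 = (17.2/200)^2 = 0.086^2 = 0.007396
Individual BA = 3.141593 * 0.007396 = 0.0232352 m^2
Stand BA = 233 * 0.0232352 = 5.41380 ≈ 5.41 m^2/ha

5.41 m^2/ha


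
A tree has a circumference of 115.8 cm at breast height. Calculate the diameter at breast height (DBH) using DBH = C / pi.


DBH = C / pi = 115.8 / 3.141593 = 36.8603 ≈ 36.86 cm

36.86 cm


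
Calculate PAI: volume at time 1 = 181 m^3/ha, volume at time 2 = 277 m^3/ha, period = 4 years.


PAI = (V2 - V1) / period = (277 - 181) / 4 = 96 / 4 = 24.00 m^3/ha/yr

24.00 m^3/ha/yr


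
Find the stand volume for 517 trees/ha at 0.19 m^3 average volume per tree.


V_stand = 517 * 0.19 = 98.23 ≈ 98.2 m^3/ha

98.2 m^3/ha


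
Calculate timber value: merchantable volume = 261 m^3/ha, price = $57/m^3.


Value = 261 * 57 = $14877/ha

$14877/ha


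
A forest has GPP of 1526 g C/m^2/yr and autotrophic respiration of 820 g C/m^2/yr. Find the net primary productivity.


NPP = GPP - Ra = 1526 - 820 = 706 g C/m^2/yr

706 g C/m^2/yr


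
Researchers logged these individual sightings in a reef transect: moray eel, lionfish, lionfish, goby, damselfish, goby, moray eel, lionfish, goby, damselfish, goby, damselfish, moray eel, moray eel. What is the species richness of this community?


Total individuals logged = 14
Distinct species (count of individuals): moray eel (4), lionfish (3), goby (4), damselfish (3)
Species richness = number of distinct species = 4

4


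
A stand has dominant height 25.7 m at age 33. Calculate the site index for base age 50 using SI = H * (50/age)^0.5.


50/33 = 1.51515
(1.51515)^0.5 = 1.23091
SI = 25.7 * 1.23091 = 31.6344 ≈ 31.6 m

31.6 m


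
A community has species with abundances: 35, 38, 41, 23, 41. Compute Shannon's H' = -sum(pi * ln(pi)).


Total N = 35 + 38 + 41 + 23 + 41 = 178
Per-species terms:
  p = 35/178 = 0.196629; ln(p) = -1.626437; p*ln(p) = 0.196629 * (-1.626437) = -0.319805
  p = 38/178 = 0.213483; ln(p) = -1.544198; p*ln(p) = 0.213483 * (-1.544198) = -0.329660
  p = 41/178 = 0.230337; ln(p) = -1.468212; p*ln(p) = 0.230337 * (-1.468212) = -0.338184
  p = 23/178 = 0.129213; ln(p) = -2.046293; p*ln(p) = 0.129213 * (-2.046293) = -0.264408
  p = 41/178 = 0.230337; ln(p) = -1.468212; p*ln(p) = 0.230337 * (-1.468212) = -0.338184
sum(p*ln(p)) = (-0.319805) + (-0.329660) + (-0.338184) + (-0.264408) + (-0.338184) = -1.590241
H' = -(-1.590241) = 1.590241 ≈ 1.5902

1.5902


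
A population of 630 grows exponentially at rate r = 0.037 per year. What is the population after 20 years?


r*t = 0.037 * 20 = 0.74
exp(0.74) = 2.09594
N = 630 * 2.09594 = 1320.44 ≈ 1320

1320


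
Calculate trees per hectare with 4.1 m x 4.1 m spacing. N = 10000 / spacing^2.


N = 10000 / 4.1^2 = 10000 / 16.81 = 594.884 ≈ 595 trees/ha

595 trees/ha


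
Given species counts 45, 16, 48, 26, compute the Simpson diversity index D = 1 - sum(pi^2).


Total N = 45 + 16 + 48 + 26 = 135
Per-species terms:
  p = 45/135 = 0.333333; p^2 = 0.333333^2 = 0.111111
  p = 16/135 = 0.118519; p^2 = 0.118519^2 = 0.014047
  p = 48/135 = 0.355556; p^2 = 0.355556^2 = 0.126420
  p = 26/135 = 0.192593; p^2 = 0.192593^2 = 0.037092
sum(p^2) = 0.111111 + 0.014047 + 0.126420 + 0.037092 = 0.288670
D = 1 - 0.288670 = 0.711330 ≈ 0.7113

0.7113


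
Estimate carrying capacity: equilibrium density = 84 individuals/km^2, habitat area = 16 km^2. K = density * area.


K = 84 * 16 = 1344 individuals

1344 individuals


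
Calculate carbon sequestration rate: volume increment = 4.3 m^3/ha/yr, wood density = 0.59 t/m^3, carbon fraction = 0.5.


C = 4.3 * 0.59 * 0.5 = 1.2685 ≈ 1.27 t C/ha/yr

1.27 t C/ha/yr


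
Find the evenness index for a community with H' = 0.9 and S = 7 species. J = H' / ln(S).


ln(7) = 1.94591
J = H' / ln(S) = 0.9 / 1.94591 = 0.462509 ≈ 0.4625

0.4625


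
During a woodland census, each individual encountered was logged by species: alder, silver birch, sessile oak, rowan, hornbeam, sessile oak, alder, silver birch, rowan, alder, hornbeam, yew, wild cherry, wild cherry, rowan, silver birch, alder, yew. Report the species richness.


Total individuals logged = 18
Distinct species (count of individuals): alder (4), silver birch (3), sessile oak (2), rowan (3), hornbeam (2), yew (2), wild cherry (2)
Species richness = number of distinct species = 7

7


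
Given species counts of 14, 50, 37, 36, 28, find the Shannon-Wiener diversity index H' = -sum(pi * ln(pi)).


Total N = 14 + 50 + 37 + 36 + 28 = 165
Per-species terms:
  p = 14/165 = 0.084848; ln(p) = -2.466894; p*ln(p) = 0.084848 * (-2.466894) = -0.209311
  p = 50/165 = 0.303030; ln(p) = -1.193923; p*ln(p) = 0.303030 * (-1.193923) = -0.361794
  p = 37/165 = 0.224242; ln(p) = -1.495029; p*ln(p) = 0.224242 * (-1.495029) = -0.335248
  p = 36/165 = 0.218182; ln(p) = -1.522426; p*ln(p) = 0.218182 * (-1.522426) = -0.332166
  p = 28/165 = 0.169697; ln(p) = -1.773741; p*ln(p) = 0.169697 * (-1.773741) = -0.300999
sum(p*ln(p)) = (-0.209311) + (-0.361794) + (-0.335248) + (-0.332166) + (-0.300999) = -1.539518
H' = -(-1.539518) = 1.539518 ≈ 1.5395

1.5395


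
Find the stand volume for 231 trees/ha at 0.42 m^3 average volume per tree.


V_stand = 231 * 0.42 = 97.02 ≈ 97.0 m^3/ha

97.0 m^3/ha


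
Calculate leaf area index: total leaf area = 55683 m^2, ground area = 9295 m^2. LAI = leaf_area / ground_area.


LAI = 55683 / 9295 = 5.9906 ≈ 5.99

5.99


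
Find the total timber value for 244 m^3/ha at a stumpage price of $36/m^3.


Value = 244 * 36 = $8784/ha

$8784/ha


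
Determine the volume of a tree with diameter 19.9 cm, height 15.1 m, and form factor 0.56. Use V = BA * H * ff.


(D/200)^2 = (19.9/200)^2 = 0.0995^2 = 0.00990025
BA = 3.141593 * 0.00990025 = 0.0311026 m^2
V = 0.0311026 * 15.1 * 0.56 = 0.263004 ≈ 0.263 m^3

0.263 m^3


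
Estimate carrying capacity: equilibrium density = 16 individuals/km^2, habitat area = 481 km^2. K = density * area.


K = 16 * 481 = 7696 individuals

7696 individuals


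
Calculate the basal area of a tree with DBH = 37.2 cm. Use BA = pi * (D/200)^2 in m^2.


D/200 = 37.2/200 = 0.186 m
(D/200)^2 = 0.186^2 = 0.034596
BA = 3.141593 * 0.034596 = 0.108687 ≈ 0.1087 m^2

0.1087 m^2


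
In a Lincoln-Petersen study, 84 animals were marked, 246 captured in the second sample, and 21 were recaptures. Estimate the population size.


N = M * C / R = 84 * 246 / 21 = 20664 / 21 = 984

984 individuals


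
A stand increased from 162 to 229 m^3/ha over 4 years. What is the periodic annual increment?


PAI = (V2 - V1) / period = (229 - 162) / 4 = 67 / 4 = 16.75 m^3/ha/yr

16.75 m^3/ha/yr


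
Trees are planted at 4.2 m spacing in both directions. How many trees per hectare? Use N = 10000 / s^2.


N = 10000 / 4.2^2 = 10000 / 17.64 = 566.893 ≈ 567 trees/ha

567 trees/ha


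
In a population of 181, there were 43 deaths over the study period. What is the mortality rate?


Mortality rate = 43 / 181 = 0.237569 ≈ 0.2376

0.2376


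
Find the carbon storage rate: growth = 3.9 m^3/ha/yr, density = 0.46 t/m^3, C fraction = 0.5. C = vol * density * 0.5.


C = 3.9 * 0.46 * 0.5 = 0.897 ≈ 0.90 t C/ha/yr

0.90 t C/ha/yr


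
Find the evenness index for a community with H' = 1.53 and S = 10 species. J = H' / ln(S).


ln(10) = 2.30259
J = H' / ln(S) = 1.53 / 2.30259 = 0.664469 ≈ 0.6645

0.6645


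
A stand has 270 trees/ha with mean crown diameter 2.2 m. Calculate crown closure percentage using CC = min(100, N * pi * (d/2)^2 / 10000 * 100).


(d/2)^2 = (2.2/2)^2 = 1.1^2 = 1.21
Crown area = 3.141593 * 1.21 = 3.80133 m^2
N * area / 10000 * 100 = 270 * 3.80133 / 10000 * 100 = 10.2636
CC = min(100, 10.2636) = 10.2636 ≈ 10.3%

10.3%


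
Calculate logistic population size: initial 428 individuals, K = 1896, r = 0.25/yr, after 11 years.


(K - N0)/N0 = (1896 - 428)/428 = 1468/428 = 3.42991
r*t = 0.25 * 11 = 2.75; exp(-2.75) = 0.0639279
3.42991 * 0.0639279 = 0.219267
1 + 0.219267 = 1.21927
N = 1896 / 1.21927 = 1555.03 ≈ 1555

1555


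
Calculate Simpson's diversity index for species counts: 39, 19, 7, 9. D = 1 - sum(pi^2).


Total N = 39 + 19 + 7 + 9 = 74
Per-species terms:
  p = 39/74 = 0.527027; p^2 = 0.527027^2 = 0.277757
  p = 19/74 = 0.256757; p^2 = 0.256757^2 = 0.065924
  p = 7/74 = 0.094595; p^2 = 0.094595^2 = 0.008948
  p = 9/74 = 0.121622; p^2 = 0.121622^2 = 0.014792
sum(p^2) = 0.277757 + 0.065924 + 0.008948 + 0.014792 = 0.367421
D = 1 - 0.367421 = 0.632579 ≈ 0.6326

0.6326


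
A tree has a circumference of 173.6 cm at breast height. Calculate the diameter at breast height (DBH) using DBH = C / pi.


DBH = C / pi = 173.6 / 3.141593 = 55.2586 ≈ 55.26 cm

55.26 cm


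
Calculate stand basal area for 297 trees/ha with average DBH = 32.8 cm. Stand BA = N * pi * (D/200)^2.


(D/200)^2 = (32.8/200)^2 = 0.164^2 = 0.026896
Individual BA = 3.141593 * 0.026896 = 0.0844963 m^2
Stand BA = 297 * 0.0844963 = 25.0954 ≈ 25.10 m^2/ha

25.10 m^2/ha


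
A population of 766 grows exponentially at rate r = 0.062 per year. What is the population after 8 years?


r*t = 0.062 * 8 = 0.496
exp(0.496) = 1.64214
N = 766 * 1.64214 = 1257.88 ≈ 1258

1258


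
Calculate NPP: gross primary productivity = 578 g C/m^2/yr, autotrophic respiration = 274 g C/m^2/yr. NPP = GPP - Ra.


NPP = GPP - Ra = 578 - 274 = 304 g C/m^2/yr

304 g C/m^2/yr


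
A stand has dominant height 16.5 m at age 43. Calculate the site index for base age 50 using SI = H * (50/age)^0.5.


50/43 = 1.16279
(1.16279)^0.5 = 1.07833
SI = 16.5 * 1.07833 = 17.7924 ≈ 17.8 m

17.8 m


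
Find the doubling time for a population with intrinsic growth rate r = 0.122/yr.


td = ln(2) / 0.122 = 0.693147 / 0.122 = 5.68153 ≈ 5.7 years

5.7 years


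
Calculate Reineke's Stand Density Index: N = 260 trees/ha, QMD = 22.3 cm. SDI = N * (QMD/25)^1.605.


QMD/25 = 22.3/25 = 0.892
(0.892)^1.605 = exp(1.605 * ln(0.892)) = exp(1.605 * (-0.114289)) = exp(-0.183434) = 0.832407
SDI = 260 * 0.832407 = 216.426 ≈ 216

216


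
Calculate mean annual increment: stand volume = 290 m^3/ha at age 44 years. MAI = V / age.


MAI = 290 / 44 = 6.5909 ≈ 6.59 m^3/ha/yr

6.59 m^3/ha/yr


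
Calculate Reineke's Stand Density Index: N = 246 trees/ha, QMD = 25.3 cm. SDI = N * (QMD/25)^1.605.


QMD/25 = 25.3/25 = 1.012
(1.012)^1.605 = exp(1.605 * ln(1.012)) = exp(1.605 * 0.0119286) = exp(0.0191454) = 1.01933
SDI = 246 * 1.01933 = 250.755 ≈ 251

251


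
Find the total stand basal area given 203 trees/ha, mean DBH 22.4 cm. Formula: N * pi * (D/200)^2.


(D/200)^2 = (22.4/200)^2 = 0.112^2 = 0.012544
Individual BA = 3.141593 * 0.012544 = 0.0394081 m^2
Stand BA = 203 * 0.0394081 = 7.99984 ≈ 8.00 m^2/ha

8.00 m^2/ha


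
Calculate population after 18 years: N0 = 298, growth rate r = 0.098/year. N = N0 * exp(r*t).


r*t = 0.098 * 18 = 1.764
exp(1.764) = 5.83573
N = 298 * 5.83573 = 1739.05 ≈ 1739

1739


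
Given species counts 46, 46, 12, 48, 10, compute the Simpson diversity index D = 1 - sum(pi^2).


Total N = 46 + 46 + 12 + 48 + 10 = 162
Per-species terms:
  p = 46/162 = 0.283951; p^2 = 0.283951^2 = 0.080628
  p = 46/162 = 0.283951; p^2 = 0.283951^2 = 0.080628
  p = 12/162 = 0.074074; p^2 = 0.074074^2 = 0.005487
  p = 48/162 = 0.296296; p^2 = 0.296296^2 = 0.087791
  p = 10/162 = 0.061728; p^2 = 0.061728^2 = 0.003810
sum(p^2) = 0.080628 + 0.080628 + 0.005487 + 0.087791 + 0.003810 = 0.258344
D = 1 - 0.258344 = 0.741656 ≈ 0.7417

0.7417


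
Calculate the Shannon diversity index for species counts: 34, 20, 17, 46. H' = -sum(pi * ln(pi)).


Total N = 34 + 20 + 17 + 46 = 117
Per-species terms:
  p = 34/117 = 0.290598; ln(p) = -1.235814; p*ln(p) = 0.290598 * (-1.235814) = -0.359125
  p = 20/117 = 0.170940; ln(p) = -1.766443; p*ln(p) = 0.170940 * (-1.766443) = -0.301956
  p = 17/117 = 0.145299; ln(p) = -1.928962; p*ln(p) = 0.145299 * (-1.928962) = -0.280276
  p = 46/117 = 0.393162; ln(p) = -0.933534; p*ln(p) = 0.393162 * (-0.933534) = -0.367030
sum(p*ln(p)) = (-0.359125) + (-0.301956) + (-0.280276) + (-0.367030) = -1.308387
H' = -(-1.308387) = 1.308387 ≈ 1.3084

1.3084


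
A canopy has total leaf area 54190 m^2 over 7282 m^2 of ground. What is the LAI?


LAI = 54190 / 7282 = 7.4416 ≈ 7.44

7.44


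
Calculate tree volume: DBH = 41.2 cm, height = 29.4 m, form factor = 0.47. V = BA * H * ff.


(D/200)^2 = (41.2/200)^2 = 0.206^2 = 0.042436
BA = 3.141593 * 0.042436 = 0.133317 m^2
V = 0.133317 * 29.4 * 0.47 = 1.84217 ≈ 1.842 m^3

1.842 m^3


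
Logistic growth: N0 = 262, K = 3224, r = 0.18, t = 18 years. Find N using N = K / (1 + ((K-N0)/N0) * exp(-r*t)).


(K - N0)/N0 = (3224 - 262)/262 = 2962/262 = 11.3053
r*t = 0.18 * 18 = 3.24; exp(-3.24) = 0.0391639
11.3053 * 0.0391639 = 0.442760
1 + 0.442760 = 1.44276
N = 3224 / 1.44276 = 2234.61 ≈ 2235

2235


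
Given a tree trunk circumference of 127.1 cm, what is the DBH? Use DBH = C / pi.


DBH = C / pi = 127.1 / 3.141593 = 40.4572 ≈ 40.46 cm

40.46 cm


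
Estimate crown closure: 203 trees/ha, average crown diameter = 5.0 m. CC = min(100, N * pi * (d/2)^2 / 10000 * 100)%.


(d/2)^2 = (5.0/2)^2 = 2.5^2 = 6.25
Crown area = 3.141593 * 6.25 = 19.6350 m^2
N * area / 10000 * 100 = 203 * 19.6350 / 10000 * 100 = 39.8591
CC = min(100, 39.8591) = 39.8591 ≈ 39.9%

39.9%


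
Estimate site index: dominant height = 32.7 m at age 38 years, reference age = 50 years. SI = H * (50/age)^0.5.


50/38 = 1.31579
(1.31579)^0.5 = 1.14708
SI = 32.7 * 1.14708 = 37.5095 ≈ 37.5 m

37.5 m


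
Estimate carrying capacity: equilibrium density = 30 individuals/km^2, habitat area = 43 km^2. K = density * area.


K = 30 * 43 = 1290 individuals

1290 individuals


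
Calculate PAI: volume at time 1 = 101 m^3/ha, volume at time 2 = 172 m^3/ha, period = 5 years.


PAI = (V2 - V1) / period = (172 - 101) / 5 = 71 / 5 = 14.20 m^3/ha/yr

14.20 m^3/ha/yr


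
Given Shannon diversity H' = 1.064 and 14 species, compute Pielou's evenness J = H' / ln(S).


ln(14) = 2.63906
J = H' / ln(S) = 1.064 / 2.63906 = 0.403174 ≈ 0.4032

0.4032


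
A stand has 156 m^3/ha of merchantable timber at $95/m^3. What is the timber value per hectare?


Value = 156 * 95 = $14820/ha

$14820/ha


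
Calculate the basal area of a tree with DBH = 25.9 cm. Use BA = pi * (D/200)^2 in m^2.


D/200 = 25.9/200 = 0.1295 m
(D/200)^2 = 0.1295^2 = 0.01677025
BA = 3.141593 * 0.01677025 = 0.0526853 ≈ 0.0527 m^2

0.0527 m^2


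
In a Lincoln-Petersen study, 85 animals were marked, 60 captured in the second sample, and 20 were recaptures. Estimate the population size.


N = M * C / R = 85 * 60 / 20 = 5100 / 20 = 255

255 individuals


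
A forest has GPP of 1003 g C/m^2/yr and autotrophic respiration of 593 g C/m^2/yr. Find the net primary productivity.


NPP = GPP - Ra = 1003 - 593 = 410 g C/m^2/yr

410 g C/m^2/yr


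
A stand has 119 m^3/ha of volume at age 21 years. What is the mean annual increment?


MAI = 119 / 21 = 5.6667 ≈ 5.67 m^3/ha/yr

5.67 m^3/ha/yr


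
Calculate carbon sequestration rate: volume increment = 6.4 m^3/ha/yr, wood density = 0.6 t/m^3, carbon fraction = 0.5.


C = 6.4 * 0.6 * 0.5 = 1.92 t C/ha/yr

1.92 t C/ha/yr


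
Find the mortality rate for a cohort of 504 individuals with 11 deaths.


Mortality rate = 11 / 504 = 0.021825 ≈ 0.0218

0.0218


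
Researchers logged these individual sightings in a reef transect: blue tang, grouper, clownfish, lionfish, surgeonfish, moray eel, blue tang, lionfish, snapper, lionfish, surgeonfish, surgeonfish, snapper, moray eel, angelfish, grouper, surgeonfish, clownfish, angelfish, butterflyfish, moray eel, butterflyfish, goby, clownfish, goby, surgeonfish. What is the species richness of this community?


Total individuals logged = 26
Distinct species (count of individuals): blue tang (2), grouper (2), clownfish (3), lionfish (3), surgeonfish (5), moray eel (3), snapper (2), angelfish (2), butterflyfish (2), goby (2)
Species richness = number of distinct species = 10

10


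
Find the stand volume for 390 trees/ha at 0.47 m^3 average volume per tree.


V_stand = 390 * 0.47 = 183.3 m^3/ha

183.3 m^3/ha


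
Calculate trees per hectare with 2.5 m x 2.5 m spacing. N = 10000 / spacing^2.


N = 10000 / 2.5^2 = 10000 / 6.25 = 1600.00 ≈ 1600 trees/ha

1600 trees/ha


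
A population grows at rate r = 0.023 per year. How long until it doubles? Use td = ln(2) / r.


td = ln(2) / 0.023 = 0.693147 / 0.023 = 30.1368 ≈ 30.1 years

30.1 years


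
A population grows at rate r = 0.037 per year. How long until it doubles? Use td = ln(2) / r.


td = ln(2) / 0.037 = 0.693147 / 0.037 = 18.7337 ≈ 18.7 years

18.7 years


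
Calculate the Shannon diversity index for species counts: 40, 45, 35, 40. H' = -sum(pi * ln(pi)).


Total N = 40 + 45 + 35 + 40 = 160
Per-species terms:
  p = 40/160 = 0.250000; ln(p) = -1.386294; p*ln(p) = 0.250000 * (-1.386294) = -0.346574
  p = 45/160 = 0.281250; ln(p) = -1.268511; p*ln(p) = 0.281250 * (-1.268511) = -0.356769
  p = 35/160 = 0.218750; ln(p) = -1.519826; p*ln(p) = 0.218750 * (-1.519826) = -0.332462
  p = 40/160 = 0.250000; ln(p) = -1.386294; p*ln(p) = 0.250000 * (-1.386294) = -0.346574
sum(p*ln(p)) = (-0.346574) + (-0.356769) + (-0.332462) + (-0.346574) = -1.382379
H' = -(-1.382379) = 1.382379 ≈ 1.3824

1.3824


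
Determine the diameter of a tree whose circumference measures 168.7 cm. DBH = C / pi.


DBH = C / pi = 168.7 / 3.141593 = 53.6989 ≈ 53.70 cm

53.70 cm


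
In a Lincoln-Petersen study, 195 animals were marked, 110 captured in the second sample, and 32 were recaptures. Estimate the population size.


N = M * C / R = 195 * 110 / 32 = 21450 / 32 = 670.31 ≈ 670

670 individuals


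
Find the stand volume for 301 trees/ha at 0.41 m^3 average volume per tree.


V_stand = 301 * 0.41 = 123.41 ≈ 123.4 m^3/ha

123.4 m^3/ha


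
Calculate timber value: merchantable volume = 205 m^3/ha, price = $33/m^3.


Value = 205 * 33 = $6765/ha

$6765/ha


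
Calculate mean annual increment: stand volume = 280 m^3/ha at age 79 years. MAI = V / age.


MAI = 280 / 79 = 3.5443 ≈ 3.54 m^3/ha/yr

3.54 m^3/ha/yr


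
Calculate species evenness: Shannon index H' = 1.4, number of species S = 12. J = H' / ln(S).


ln(12) = 2.48491
J = H' / ln(S) = 1.4 / 2.48491 = 0.563401 ≈ 0.5634

0.5634


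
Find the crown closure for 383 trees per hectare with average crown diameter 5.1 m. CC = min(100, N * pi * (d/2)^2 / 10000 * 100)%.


(d/2)^2 = (5.1/2)^2 = 2.55^2 = 6.5025
Crown area = 3.141593 * 6.5025 = 20.4282 m^2
N * area / 10000 * 100 = 383 * 20.4282 / 10000 * 100 = 78.2400
CC = min(100, 78.2400) = 78.2400 ≈ 78.2%

78.2%


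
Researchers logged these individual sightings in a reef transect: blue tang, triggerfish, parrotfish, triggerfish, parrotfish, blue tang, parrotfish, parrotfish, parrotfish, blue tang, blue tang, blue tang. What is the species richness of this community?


Total individuals logged = 12
Distinct species (count of individuals): blue tang (5), triggerfish (2), parrotfish (5)
Species richness = number of distinct species = 3

3


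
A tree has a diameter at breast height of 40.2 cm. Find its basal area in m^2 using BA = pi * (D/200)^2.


D/200 = 40.2/200 = 0.201 m
(D/200)^2 = 0.201^2 = 0.040401
BA = 3.141593 * 0.040401 = 0.126923 ≈ 0.1269 m^2

0.1269 m^2


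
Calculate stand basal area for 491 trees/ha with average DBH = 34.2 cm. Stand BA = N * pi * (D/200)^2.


(D/200)^2 = (34.2/200)^2 = 0.171^2 = 0.029241
Individual BA = 3.141593 * 0.029241 = 0.0918633 m^2
Stand BA = 491 * 0.0918633 = 45.1049 ≈ 45.10 m^2/ha

45.10 m^2/ha


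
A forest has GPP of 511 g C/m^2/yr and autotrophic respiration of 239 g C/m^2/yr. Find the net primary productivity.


NPP = GPP - Ra = 511 - 239 = 272 g C/m^2/yr

272 g C/m^2/yr


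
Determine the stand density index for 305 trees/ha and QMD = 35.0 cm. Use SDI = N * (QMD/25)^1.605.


QMD/25 = 35.0/25 = 1.4
(1.4)^1.605 = exp(1.605 * ln(1.4)) = exp(1.605 * 0.336472) = exp(0.540038) = 1.71607
SDI = 305 * 1.71607 = 523.401 ≈ 523

523


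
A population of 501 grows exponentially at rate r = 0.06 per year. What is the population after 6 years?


r*t = 0.06 * 6 = 0.36
exp(0.36) = 1.43333
N = 501 * 1.43333 = 718.098 ≈ 718

718


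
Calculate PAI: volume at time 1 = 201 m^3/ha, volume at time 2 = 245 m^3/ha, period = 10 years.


PAI = (V2 - V1) / period = (245 - 201) / 10 = 44 / 10 = 4.40 m^3/ha/yr

4.40 m^3/ha/yr


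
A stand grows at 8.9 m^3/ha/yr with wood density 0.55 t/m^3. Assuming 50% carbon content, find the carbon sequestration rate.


C = 8.9 * 0.55 * 0.5 = 2.4475 ≈ 2.45 t C/ha/yr

2.45 t C/ha/yr


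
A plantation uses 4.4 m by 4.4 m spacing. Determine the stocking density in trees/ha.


N = 10000 / 4.4^2 = 10000 / 19.36 = 516.529 ≈ 517 trees/ha

517 trees/ha


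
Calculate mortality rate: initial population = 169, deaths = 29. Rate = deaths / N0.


Mortality rate = 29 / 169 = 0.171598 ≈ 0.1716

0.1716


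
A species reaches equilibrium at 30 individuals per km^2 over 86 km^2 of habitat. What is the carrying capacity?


K = 30 * 86 = 2580 individuals

2580 individuals


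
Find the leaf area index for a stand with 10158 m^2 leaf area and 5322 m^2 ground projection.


LAI = 10158 / 5322 = 1.9087 ≈ 1.91

1.91


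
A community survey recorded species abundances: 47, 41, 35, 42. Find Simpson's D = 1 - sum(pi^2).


Total N = 47 + 41 + 35 + 42 = 165
Per-species terms:
  p = 47/165 = 0.284848; p^2 = 0.284848^2 = 0.081138
  p = 41/165 = 0.248485; p^2 = 0.248485^2 = 0.061745
  p = 35/165 = 0.212121; p^2 = 0.212121^2 = 0.044995
  p = 42/165 = 0.254545; p^2 = 0.254545^2 = 0.064793
sum(p^2) = 0.081138 + 0.061745 + 0.044995 + 0.064793 = 0.252671
D = 1 - 0.252671 = 0.747329 ≈ 0.7473

0.7473


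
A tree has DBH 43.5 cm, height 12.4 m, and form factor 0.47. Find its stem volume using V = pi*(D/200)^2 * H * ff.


(D/200)^2 = (43.5/200)^2 = 0.2175^2 = 0.04730625
BA = 3.141593 * 0.04730625 = 0.148617 m^2
V = 0.148617 * 12.4 * 0.47 = 0.866140 ≈ 0.866 m^3

0.866 m^3


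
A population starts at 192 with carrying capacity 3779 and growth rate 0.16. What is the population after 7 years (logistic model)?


(K - N0)/N0 = (3779 - 192)/192 = 3587/192 = 18.6823
r*t = 0.16 * 7 = 1.12; exp(-1.12) = 0.326280
18.6823 * 0.326280 = 6.09566
1 + 6.09566 = 7.09566
N = 3779 / 7.09566 = 532.579 ≈ 533

533
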